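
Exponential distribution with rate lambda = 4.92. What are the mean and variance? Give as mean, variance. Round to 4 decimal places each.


mean = 1/lam, var = 1/lam^2
mean = 1 / 4.92 = 25/123 ≈ 0.203252
lam^2 = 4.92^2 = 24.2064
var = 1 / 24.2064 ≈ 0.041311

0.2033, 0.0413


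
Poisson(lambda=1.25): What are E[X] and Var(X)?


E[X] = Var(X) = lambda = 1.25

1.25, 1.25


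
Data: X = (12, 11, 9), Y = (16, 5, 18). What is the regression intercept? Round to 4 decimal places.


a = ybar - b*xbar, where b = sum((xi-xbar)(yi-ybar)) / sum((xi-xbar)^2)
n = 3, xbar = 32/3 ≈ 10.666667, ybar = 39/3 = 13
Sxy = sum((xi-xbar)(yi-ybar)) = -7
Sxx = sum((xi-xbar)^2) = 14/3 ≈ 4.666667
b = Sxy / Sxx = -1.5
a = 13 - (-1.5) * 10.666667 = 29

29.0000


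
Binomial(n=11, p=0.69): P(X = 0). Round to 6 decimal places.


P = C(n,k) * p^k * (1-p)^(n-k)
C(11,0) = 1
p^k = 0.69^0 = 1
(1-p)^(n-k) = 0.31^11 ≈ 0.000002540848
P = 1 * 1 * 0.000002540848 ≈ 0.000003

0.000003


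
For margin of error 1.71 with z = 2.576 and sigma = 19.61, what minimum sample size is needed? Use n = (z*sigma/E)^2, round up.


z*sigma/E = 2.576 * 19.61 / 1.71 ≈ 29.541146
(z*sigma/E)^2 ≈ 872.679319
round up: n = 873

873


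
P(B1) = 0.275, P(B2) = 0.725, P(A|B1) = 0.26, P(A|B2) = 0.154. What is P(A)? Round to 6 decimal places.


P(A) = P(A|B1)*P(B1) + P(A|B2)*P(B2)
P(A|B1)*P(B1) = 0.26 * 0.275 = 0.0715
P(A|B2)*P(B2) = 0.154 * 0.725 = 0.11165
P(A) = 0.0715 + 0.11165 = 0.18315

0.183150


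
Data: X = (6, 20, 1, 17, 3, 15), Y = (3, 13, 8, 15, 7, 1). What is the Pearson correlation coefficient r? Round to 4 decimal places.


r = sum((xi-xbar)(yi-ybar)) / sqrt(sum((xi-xbar)^2) * sum((yi-ybar)^2))
n = 6, xbar = 62/6 = 31/3 ≈ 10.333333, ybar = 47/6 ≈ 7.833333
Sxy = sum((xi-xbar)(yi-ybar)) = 274/3 ≈ 91.333333
Sxx = sum((xi-xbar)^2) = 958/3 ≈ 319.333333
Syy = sum((yi-ybar)^2) = 893/6 ≈ 148.833333
sqrt(Sxx*Syy) ≈ 218.007900
r = Sxy / sqrt(Sxx*Syy) = 91.333333 / 218.007900 ≈ 0.418945

0.4189


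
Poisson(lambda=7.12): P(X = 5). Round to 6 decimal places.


P = e^(-lam) * lam^k / k!
e^(-7.12) ≈ 0.0008087668
lam^k = 7.12^5 ≈ 18297.846002
k! = 5! = 120
P = 0.0008087668 * 18297.846002 / 120 ≈ 0.123322

0.123322


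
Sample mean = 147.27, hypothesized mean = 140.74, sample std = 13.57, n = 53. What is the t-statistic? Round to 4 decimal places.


t = (xbar - mu0) / (s/sqrt(n))
xbar - mu0 = 147.27 - 140.74 = 6.53
sqrt(53) ≈ 7.28010989
s/sqrt(n) = 13.57 / 7.28010989 ≈ 1.86398285
t = 6.53 / 1.86398285 ≈ 3.503251

3.5033


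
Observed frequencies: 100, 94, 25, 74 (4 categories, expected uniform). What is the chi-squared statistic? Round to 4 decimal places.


chi2 = sum((O-E)^2/E), E = total/4
total = 293, E = 293/4 = 73.25
(100 - 73.25)^2 / 73.25 = 715.5625 / 73.25 = 11449/1172 ≈ 9.768771
(94 - 73.25)^2 / 73.25 = 430.5625 / 73.25 = 6889/1172 ≈ 5.877986
(25 - 73.25)^2 / 73.25 = 2328.0625 / 73.25 = 37249/1172 ≈ 31.782423
(74 - 73.25)^2 / 73.25 = 0.5625 / 73.25 = 9/1172 ≈ 0.007679
chi2 = 13899/293 ≈ 47.436860

47.4369


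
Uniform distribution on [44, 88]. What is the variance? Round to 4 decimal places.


Var = (b-a)^2 / 12
(b-a)^2 = (88 - 44)^2 = 1936
Var = 1936/12 ≈ 161.333333

161.3333


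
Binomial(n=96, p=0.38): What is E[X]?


E[X] = n*p = 96 * 0.38 = 36.48

36.48


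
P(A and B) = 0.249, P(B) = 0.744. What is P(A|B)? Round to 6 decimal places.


P(A|B) = P(A and B) / P(B) = 0.249 / 0.744 = 83/248 ≈ 0.33467742

0.334677


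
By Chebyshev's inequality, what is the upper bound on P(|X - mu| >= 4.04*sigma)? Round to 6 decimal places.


P <= 1/k^2
k^2 = 4.04^2 = 16.3216
1/k^2 = 1 / 16.3216 ≈ 0.06126850

0.061269


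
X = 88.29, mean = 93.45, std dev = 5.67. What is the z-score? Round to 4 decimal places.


z = (X - mu) / sigma
X - mu = 88.29 - 93.45 = -5.16
z = -5.16 / 5.67 = -172/189 ≈ -0.910053

-0.9101


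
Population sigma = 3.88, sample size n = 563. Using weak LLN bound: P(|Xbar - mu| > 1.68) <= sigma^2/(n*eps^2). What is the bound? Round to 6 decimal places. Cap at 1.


bound = min(1, sigma^2/(n*eps^2))
sigma^2 = 3.88^2 = 15.0544
n*eps^2 = 563 * 1.68^2 = 563 * 2.8224 = 1589.0112
sigma^2/(n*eps^2) = 15.0544 / 1589.0112 ≈ 0.00947407

0.009474


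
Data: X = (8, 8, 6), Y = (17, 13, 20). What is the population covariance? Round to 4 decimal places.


Cov = (1/n)*sum((xi-xbar)(yi-ybar))
n = 3, xbar = 22/3 ≈ 7.333333, ybar = 50/3 ≈ 16.666667
sum((xi-xbar)(yi-ybar)) = -20/3 ≈ -6.666667
Cov = -6.666667 / 3 = -20/9 ≈ -2.222222

-2.2222


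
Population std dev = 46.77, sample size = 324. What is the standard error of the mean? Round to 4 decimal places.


SE = sigma / sqrt(n)
sqrt(324) = 18
SE = 46.77 / 18 = 1559/600 ≈ 2.598333

2.5983


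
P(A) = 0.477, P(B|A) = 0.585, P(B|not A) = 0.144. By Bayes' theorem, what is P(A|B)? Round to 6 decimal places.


P(A|B) = P(B|A)*P(A) / P(B), P(B) = P(B|A)*P(A) + P(B|not A)*P(not A)
P(B|A)*P(A) = 0.585 * 0.477 = 0.279045
P(B|not A)*P(not A) = 0.144 * 0.523 = 0.075312
P(B) = 0.279045 + 0.075312 = 0.354357
P(A|B) = 0.279045 / 0.354357 ≈ 0.78746857

0.787469


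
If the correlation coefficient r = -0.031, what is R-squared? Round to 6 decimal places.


R^2 = r^2 = (-0.031)^2 = 0.000961

0.000961


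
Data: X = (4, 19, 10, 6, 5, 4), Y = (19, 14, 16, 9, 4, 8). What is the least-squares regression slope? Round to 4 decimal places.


b = sum((xi-xbar)(yi-ybar)) / sum((xi-xbar)^2)
n = 6, xbar = 48/6 = 8, ybar = 70/6 = 35/3 ≈ 11.666667
Sxy = sum((xi-xbar)(yi-ybar)) = 48
Sxx = sum((xi-xbar)^2) = 170
b = Sxy / Sxx = 24/85 ≈ 0.282353

0.2824


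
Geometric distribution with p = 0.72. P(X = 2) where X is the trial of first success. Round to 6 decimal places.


P = (1-p)^(k-1) * p
(1-p)^(k-1) = 0.28^1 = 0.28
P = 0.28 * 0.72 = 0.2016

0.201600


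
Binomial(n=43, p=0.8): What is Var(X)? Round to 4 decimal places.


Var = n*p*(1-p) = 43 * 0.8 * 0.2 = 6.88

6.8800


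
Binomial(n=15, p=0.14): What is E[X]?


E[X] = n*p = 15 * 0.14 = 2.1

2.1


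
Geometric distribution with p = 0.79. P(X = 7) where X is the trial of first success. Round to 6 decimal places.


P = (1-p)^(k-1) * p
(1-p)^(k-1) = 0.21^6 ≈ 0.00008576612
P = 0.00008576612 * 0.79 ≈ 0.00006775524

0.000068


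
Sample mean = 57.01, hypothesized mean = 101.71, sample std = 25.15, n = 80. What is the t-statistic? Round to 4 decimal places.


t = (xbar - mu0) / (s/sqrt(n))
xbar - mu0 = 57.01 - 101.71 = -44.7
sqrt(80) ≈ 8.94427191
s/sqrt(n) = 25.15 / 8.94427191 ≈ 2.81185548
t = -44.7 / 2.81185548 ≈ -15.896976

-15.8970


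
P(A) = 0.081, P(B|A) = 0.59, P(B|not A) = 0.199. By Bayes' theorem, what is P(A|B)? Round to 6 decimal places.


P(A|B) = P(B|A)*P(A) / P(B), P(B) = P(B|A)*P(A) + P(B|not A)*P(not A)
P(B|A)*P(A) = 0.59 * 0.081 = 0.04779
P(B|not A)*P(not A) = 0.199 * 0.919 = 0.182881
P(B) = 0.04779 + 0.182881 = 0.230671
P(A|B) = 0.04779 / 0.230671 ≈ 0.20717819

0.207178


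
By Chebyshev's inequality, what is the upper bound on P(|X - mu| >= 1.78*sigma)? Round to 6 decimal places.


P <= 1/k^2
k^2 = 1.78^2 = 3.1684
1/k^2 = 1 / 3.1684 = 2500/7921 ≈ 0.31561672

0.315617


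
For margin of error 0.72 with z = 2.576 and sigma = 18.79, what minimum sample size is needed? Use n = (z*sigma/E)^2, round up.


z*sigma/E = 2.576 * 18.79 / 0.72 = 302519/4500 ≈ 67.226444
(z*sigma/E)^2 ≈ 4519.394833
round up: n = 4520

4520


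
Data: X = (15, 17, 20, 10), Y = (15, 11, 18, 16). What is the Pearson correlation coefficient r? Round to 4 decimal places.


r = sum((xi-xbar)(yi-ybar)) / sqrt(sum((xi-xbar)^2) * sum((yi-ybar)^2))
n = 4, xbar = 62/4 = 15.5, ybar = 60/4 = 15
Sxy = sum((xi-xbar)(yi-ybar)) = 2
Sxx = sum((xi-xbar)^2) = 53
Syy = sum((yi-ybar)^2) = 26
sqrt(Sxx*Syy) ≈ 37.121422
r = Sxy / sqrt(Sxx*Syy) = 2 / 37.121422 ≈ 0.053877

0.0539


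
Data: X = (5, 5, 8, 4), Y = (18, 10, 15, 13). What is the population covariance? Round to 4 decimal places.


Cov = (1/n)*sum((xi-xbar)(yi-ybar))
n = 4, xbar = 22/4 = 5.5, ybar = 56/4 = 14
sum((xi-xbar)(yi-ybar)) = 4
Cov = 4 / 4 = 1

1.0000


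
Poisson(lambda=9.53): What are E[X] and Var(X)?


E[X] = Var(X) = lambda = 9.53

9.53, 9.53


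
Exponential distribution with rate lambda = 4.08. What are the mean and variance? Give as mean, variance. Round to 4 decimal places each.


mean = 1/lam, var = 1/lam^2
mean = 1 / 4.08 = 25/102 ≈ 0.245098
lam^2 = 4.08^2 = 16.6464
var = 1 / 16.6464 ≈ 0.060073

0.2451, 0.0601


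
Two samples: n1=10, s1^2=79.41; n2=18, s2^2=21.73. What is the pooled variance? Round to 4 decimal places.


sp^2 = ((n1-1)*s1^2 + (n2-1)*s2^2)/(n1+n2-2)
(n1-1)*s1^2 = 9 * 79.41 = 714.69
(n2-1)*s2^2 = 17 * 21.73 = 369.41
numerator = 714.69 + 369.41 = 1084.1
n1+n2-2 = 26
sp^2 = 1084.1 / 26 = 10841/260 ≈ 41.696154

41.6962


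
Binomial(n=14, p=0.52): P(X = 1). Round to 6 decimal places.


P = C(n,k) * p^k * (1-p)^(n-k)
C(14,1) = 14
p^k = 0.52^1 = 0.52
(1-p)^(n-k) = 0.48^13 ≈ 0.00007180192
P = 14 * 0.52 * 0.00007180192 ≈ 0.000523

0.000523


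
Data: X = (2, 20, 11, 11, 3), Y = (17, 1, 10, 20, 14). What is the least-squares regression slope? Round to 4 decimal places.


b = sum((xi-xbar)(yi-ybar)) / sum((xi-xbar)^2)
n = 5, xbar = 47/5 = 9.4, ybar = 62/5 = 12.4
Sxy = sum((xi-xbar)(yi-ybar)) = -156.8
Sxx = sum((xi-xbar)^2) = 213.2
b = Sxy / Sxx = -392/533 ≈ -0.735460

-0.7355


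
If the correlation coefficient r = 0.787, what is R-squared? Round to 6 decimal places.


R^2 = r^2 = (0.787)^2 = 0.619369

0.619369


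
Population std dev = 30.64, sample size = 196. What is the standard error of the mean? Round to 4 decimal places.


SE = sigma / sqrt(n)
sqrt(196) = 14
SE = 30.64 / 14 = 383/175 ≈ 2.188571

2.1886


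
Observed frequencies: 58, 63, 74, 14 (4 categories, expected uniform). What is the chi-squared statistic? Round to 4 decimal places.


chi2 = sum((O-E)^2/E), E = total/4
total = 209, E = 209/4 = 52.25
(58 - 52.25)^2 / 52.25 = 33.0625 / 52.25 = 529/836 ≈ 0.632775
(63 - 52.25)^2 / 52.25 = 115.5625 / 52.25 = 1849/836 ≈ 2.211722
(74 - 52.25)^2 / 52.25 = 473.0625 / 52.25 = 7569/836 ≈ 9.053828
(14 - 52.25)^2 / 52.25 = 1463.0625 / 52.25 = 23409/836 ≈ 28.001196
chi2 = 8339/209 ≈ 39.899522

39.8995


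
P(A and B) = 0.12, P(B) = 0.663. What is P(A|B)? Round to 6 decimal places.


P(A|B) = P(A and B) / P(B) = 0.12 / 0.663 = 40/221 ≈ 0.18099548

0.180995


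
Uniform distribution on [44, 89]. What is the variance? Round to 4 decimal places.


Var = (b-a)^2 / 12
(b-a)^2 = (89 - 44)^2 = 2025
Var = 2025/12 = 168.75

168.7500


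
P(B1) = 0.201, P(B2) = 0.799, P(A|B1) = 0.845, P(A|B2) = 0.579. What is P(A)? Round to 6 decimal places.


P(A) = P(A|B1)*P(B1) + P(A|B2)*P(B2)
P(A|B1)*P(B1) = 0.845 * 0.201 = 0.169845
P(A|B2)*P(B2) = 0.579 * 0.799 = 0.462621
P(A) = 0.169845 + 0.462621 = 0.632466

0.632466


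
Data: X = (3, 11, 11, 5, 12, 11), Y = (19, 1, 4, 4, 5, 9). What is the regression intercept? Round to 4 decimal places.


a = ybar - b*xbar, where b = sum((xi-xbar)(yi-ybar)) / sum((xi-xbar)^2)
n = 6, xbar = 53/6 ≈ 8.833333, ybar = 42/6 = 7
Sxy = sum((xi-xbar)(yi-ybar)) = -80
Sxx = sum((xi-xbar)^2) = 437/6 ≈ 72.833333
b = Sxy / Sxx = -480/437 ≈ -1.098398
a = 7 - (-1.098398) * 8.833333 = 7299/437 ≈ 16.702517

16.7025


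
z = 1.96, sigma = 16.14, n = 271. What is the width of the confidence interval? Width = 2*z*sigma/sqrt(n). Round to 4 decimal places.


width = 2*z*sigma/sqrt(n)
2*z*sigma = 2 * 1.96 * 16.14 = 63.2688
sqrt(271) ≈ 16.462078
width = 63.2688 / 16.462078 ≈ 3.843306

3.8433


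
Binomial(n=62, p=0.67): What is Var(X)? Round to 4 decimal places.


Var = n*p*(1-p) = 62 * 0.67 * 0.33 = 13.7082

13.7082


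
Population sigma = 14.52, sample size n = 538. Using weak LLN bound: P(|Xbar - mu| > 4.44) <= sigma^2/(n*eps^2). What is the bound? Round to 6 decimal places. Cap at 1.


bound = min(1, sigma^2/(n*eps^2))
sigma^2 = 14.52^2 = 210.8304
n*eps^2 = 538 * 4.44^2 = 538 * 19.7136 = 10605.9168
sigma^2/(n*eps^2) = 210.8304 / 10605.9168 ≈ 0.01987856

0.019879


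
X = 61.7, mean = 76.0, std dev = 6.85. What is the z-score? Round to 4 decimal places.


z = (X - mu) / sigma
X - mu = 61.7 - 76.0 = -14.3
z = -14.3 / 6.85 = -286/137 ≈ -2.087591

-2.0876


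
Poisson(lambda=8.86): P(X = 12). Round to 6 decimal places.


P = e^(-lam) * lam^k / k!
e^(-8.86) ≈ 0.0001419551
lam^k = 8.86^12 ≈ 233993968283.084211
k! = 12! = 479001600
P = 0.0001419551 * 233993968283.084211 / 479001600 ≈ 0.069346

0.069346


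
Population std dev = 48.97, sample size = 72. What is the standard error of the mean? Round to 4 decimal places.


SE = sigma / sqrt(n)
sqrt(72) ≈ 8.485281
SE = 48.97 / 8.485281 ≈ 5.771170

5.7712


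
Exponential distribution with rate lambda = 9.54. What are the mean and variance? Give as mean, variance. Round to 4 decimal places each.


mean = 1/lam, var = 1/lam^2
mean = 1 / 9.54 = 50/477 ≈ 0.104822
lam^2 = 9.54^2 = 91.0116
var = 1 / 91.0116 ≈ 0.010988

0.1048, 0.0110


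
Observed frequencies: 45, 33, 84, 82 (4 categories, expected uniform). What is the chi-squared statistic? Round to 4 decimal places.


chi2 = sum((O-E)^2/E), E = total/4
total = 244, E = 244/4 = 61
(45 - 61)^2 / 61 = 256 / 61 = 256/61 ≈ 4.196721
(33 - 61)^2 / 61 = 784 / 61 = 784/61 ≈ 12.852459
(84 - 61)^2 / 61 = 529 / 61 = 529/61 ≈ 8.672131
(82 - 61)^2 / 61 = 441 / 61 = 441/61 ≈ 7.229508
chi2 = 2010/61 ≈ 32.950820

32.9508


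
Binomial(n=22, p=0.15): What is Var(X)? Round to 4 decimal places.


Var = n*p*(1-p) = 22 * 0.15 * 0.85 = 2.805

2.8050


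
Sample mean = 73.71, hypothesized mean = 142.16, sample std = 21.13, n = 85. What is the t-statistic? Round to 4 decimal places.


t = (xbar - mu0) / (s/sqrt(n))
xbar - mu0 = 73.71 - 142.16 = -68.45
sqrt(85) ≈ 9.21954446
s/sqrt(n) = 21.13 / 9.21954446 ≈ 2.29187029
t = -68.45 / 2.29187029 ≈ -29.866437

-29.8664


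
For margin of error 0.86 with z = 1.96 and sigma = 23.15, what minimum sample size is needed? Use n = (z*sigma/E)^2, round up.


z*sigma/E = 1.96 * 23.15 / 0.86 = 22687/430 ≈ 52.760465
(z*sigma/E)^2 ≈ 2783.666679
round up: n = 2784

2784


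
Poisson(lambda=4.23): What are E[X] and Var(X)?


E[X] = Var(X) = lambda = 4.23

4.23, 4.23


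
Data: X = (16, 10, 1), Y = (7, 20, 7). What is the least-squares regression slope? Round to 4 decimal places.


b = sum((xi-xbar)(yi-ybar)) / sum((xi-xbar)^2)
n = 3, xbar = 27/3 = 9, ybar = 34/3 ≈ 11.333333
Sxy = sum((xi-xbar)(yi-ybar)) = 13
Sxx = sum((xi-xbar)^2) = 114
b = Sxy / Sxx = 13/114 ≈ 0.114035

0.1140


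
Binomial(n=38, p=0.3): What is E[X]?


E[X] = n*p = 38 * 0.3 = 11.4

11.4


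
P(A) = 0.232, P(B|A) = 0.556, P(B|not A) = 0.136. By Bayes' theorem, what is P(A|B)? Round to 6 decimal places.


P(A|B) = P(B|A)*P(A) / P(B), P(B) = P(B|A)*P(A) + P(B|not A)*P(not A)
P(B|A)*P(A) = 0.556 * 0.232 = 0.128992
P(B|not A)*P(not A) = 0.136 * 0.768 = 0.104448
P(B) = 0.128992 + 0.104448 = 0.23344
P(A|B) = 0.128992 / 0.23344 = 4031/7295 ≈ 0.55257025

0.552570


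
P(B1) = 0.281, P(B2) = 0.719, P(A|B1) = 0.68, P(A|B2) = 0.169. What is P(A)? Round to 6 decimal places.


P(A) = P(A|B1)*P(B1) + P(A|B2)*P(B2)
P(A|B1)*P(B1) = 0.68 * 0.281 = 0.19108
P(A|B2)*P(B2) = 0.169 * 0.719 = 0.121511
P(A) = 0.19108 + 0.121511 = 0.312591

0.312591


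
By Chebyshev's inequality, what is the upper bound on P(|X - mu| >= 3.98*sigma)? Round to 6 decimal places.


P <= 1/k^2
k^2 = 3.98^2 = 15.8404
1/k^2 = 1 / 15.8404 ≈ 0.06312972

0.063130


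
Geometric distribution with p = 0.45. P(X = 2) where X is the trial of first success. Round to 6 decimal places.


P = (1-p)^(k-1) * p
(1-p)^(k-1) = 0.55^1 = 0.55
P = 0.55 * 0.45 = 0.2475

0.247500


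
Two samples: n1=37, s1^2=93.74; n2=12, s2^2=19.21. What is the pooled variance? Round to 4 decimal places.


sp^2 = ((n1-1)*s1^2 + (n2-1)*s2^2)/(n1+n2-2)
(n1-1)*s1^2 = 36 * 93.74 = 3374.64
(n2-1)*s2^2 = 11 * 19.21 = 211.31
numerator = 3374.64 + 211.31 = 3585.95
n1+n2-2 = 47
sp^2 = 3585.95 / 47 = 71719/940 ≈ 76.296809

76.2968


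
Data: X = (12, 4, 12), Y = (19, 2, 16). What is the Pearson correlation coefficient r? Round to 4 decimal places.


r = sum((xi-xbar)(yi-ybar)) / sqrt(sum((xi-xbar)^2) * sum((yi-ybar)^2))
n = 3, xbar = 28/3 ≈ 9.333333, ybar = 37/3 ≈ 12.333333
Sxy = sum((xi-xbar)(yi-ybar)) = 248/3 ≈ 82.666667
Sxx = sum((xi-xbar)^2) = 128/3 ≈ 42.666667
Syy = sum((yi-ybar)^2) = 494/3 ≈ 164.666667
sqrt(Sxx*Syy) ≈ 83.819913
r = Sxy / sqrt(Sxx*Syy) = 82.666667 / 83.819913 ≈ 0.986241

0.9862


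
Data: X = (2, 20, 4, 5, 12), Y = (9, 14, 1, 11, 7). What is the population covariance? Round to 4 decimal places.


Cov = (1/n)*sum((xi-xbar)(yi-ybar))
n = 5, xbar = 43/5 = 8.6, ybar = 42/5 = 8.4
sum((xi-xbar)(yi-ybar)) = 79.8
Cov = 79.8 / 5 = 15.96

15.9600


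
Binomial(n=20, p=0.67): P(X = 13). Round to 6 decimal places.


P = C(n,k) * p^k * (1-p)^(n-k)
C(20,13) = 77520
p^k = 0.67^13 ≈ 0.005482422
(1-p)^(n-k) = 0.33^7 ≈ 0.0004261844
P = 77520 * 0.005482422 * 0.0004261844 ≈ 0.181127

0.181127


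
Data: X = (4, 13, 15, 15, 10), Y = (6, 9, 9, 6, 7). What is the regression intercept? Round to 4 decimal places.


a = ybar - b*xbar, where b = sum((xi-xbar)(yi-ybar)) / sum((xi-xbar)^2)
n = 5, xbar = 57/5 = 11.4, ybar = 37/5 = 7.4
Sxy = sum((xi-xbar)(yi-ybar)) = 14.2
Sxx = sum((xi-xbar)^2) = 85.2
b = Sxy / Sxx = 1/6 ≈ 0.166667
a = 7.4 - 0.166667 * 11.4 = 5.5

5.5000


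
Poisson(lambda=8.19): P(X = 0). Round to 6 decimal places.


P = e^(-lam) * lam^k / k!
e^(-8.19) ≈ 0.0002774139
lam^k = 8.19^0 = 1
k! = 0! = 1
P = 0.0002774139 * 1 / 1 ≈ 0.000277

0.000277


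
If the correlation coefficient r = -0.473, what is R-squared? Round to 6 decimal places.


R^2 = r^2 = (-0.473)^2 = 0.223729

0.223729


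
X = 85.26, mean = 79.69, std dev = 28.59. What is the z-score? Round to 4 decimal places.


z = (X - mu) / sigma
X - mu = 85.26 - 79.69 = 5.57
z = 5.57 / 28.59 = 557/2859 ≈ 0.194823

0.1948


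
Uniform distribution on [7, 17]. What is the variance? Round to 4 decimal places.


Var = (b-a)^2 / 12
(b-a)^2 = (17 - 7)^2 = 100
Var = 100/12 ≈ 8.333333

8.3333


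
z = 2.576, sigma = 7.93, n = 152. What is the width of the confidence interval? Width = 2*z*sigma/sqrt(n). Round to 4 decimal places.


width = 2*z*sigma/sqrt(n)
2*z*sigma = 2 * 2.576 * 7.93 = 40.85536
sqrt(152) ≈ 12.328828
width = 40.85536 / 12.328828 ≈ 3.313807

3.3138


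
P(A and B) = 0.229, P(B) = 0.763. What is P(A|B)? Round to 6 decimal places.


P(A|B) = P(A and B) / P(B) = 0.229 / 0.763 = 229/763 ≈ 0.30013106

0.300131


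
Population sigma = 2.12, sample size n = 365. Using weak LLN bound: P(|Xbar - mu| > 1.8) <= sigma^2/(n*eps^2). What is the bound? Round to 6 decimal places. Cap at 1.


bound = min(1, sigma^2/(n*eps^2))
sigma^2 = 2.12^2 = 4.4944
n*eps^2 = 365 * 1.8^2 = 365 * 3.24 = 1182.6
sigma^2/(n*eps^2) = 4.4944 / 1182.6 ≈ 0.00380044

0.003800


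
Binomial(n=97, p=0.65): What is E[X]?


E[X] = n*p = 97 * 0.65 = 63.05

63.05


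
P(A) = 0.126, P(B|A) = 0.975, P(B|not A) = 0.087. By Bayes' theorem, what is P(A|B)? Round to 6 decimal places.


P(A|B) = P(B|A)*P(A) / P(B), P(B) = P(B|A)*P(A) + P(B|not A)*P(not A)
P(B|A)*P(A) = 0.975 * 0.126 = 0.12285
P(B|not A)*P(not A) = 0.087 * 0.874 = 0.076038
P(B) = 0.12285 + 0.076038 = 0.198888
P(A|B) = 0.12285 / 0.198888 ≈ 0.61768432

0.617684


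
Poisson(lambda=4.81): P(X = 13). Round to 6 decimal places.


P = e^(-lam) * lam^k / k!
e^(-4.81) ≈ 0.008147860
lam^k = 4.81^13 ≈ 737710547.470380
k! = 13! = 6227020800
P = 0.008147860 * 737710547.470380 / 6227020800 ≈ 0.000965

0.000965


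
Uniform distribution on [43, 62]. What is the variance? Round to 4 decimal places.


Var = (b-a)^2 / 12
(b-a)^2 = (62 - 43)^2 = 361
Var = 361/12 ≈ 30.083333

30.0833


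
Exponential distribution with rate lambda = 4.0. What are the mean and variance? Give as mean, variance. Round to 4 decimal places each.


mean = 1/lam, var = 1/lam^2
mean = 1 / 4.0 = 0.25
lam^2 = 4.0^2 = 16
var = 1 / 16 = 0.0625

0.2500, 0.0625


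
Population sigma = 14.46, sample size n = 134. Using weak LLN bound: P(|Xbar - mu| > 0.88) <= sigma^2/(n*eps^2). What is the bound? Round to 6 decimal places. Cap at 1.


bound = min(1, sigma^2/(n*eps^2))
sigma^2 = 14.46^2 = 209.0916
n*eps^2 = 134 * 0.88^2 = 134 * 0.7744 = 103.7696
sigma^2/(n*eps^2) = 209.0916 / 103.7696 ≈ 2.01496007
this exceeds 1, so the bound is capped at 1

1.000000


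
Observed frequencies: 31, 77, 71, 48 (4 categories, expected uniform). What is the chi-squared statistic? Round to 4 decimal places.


chi2 = sum((O-E)^2/E), E = total/4
total = 227, E = 227/4 = 56.75
(31 - 56.75)^2 / 56.75 = 663.0625 / 56.75 = 10609/908 ≈ 11.683921
(77 - 56.75)^2 / 56.75 = 410.0625 / 56.75 = 6561/908 ≈ 7.225771
(71 - 56.75)^2 / 56.75 = 203.0625 / 56.75 = 3249/908 ≈ 3.578194
(48 - 56.75)^2 / 56.75 = 76.5625 / 56.75 = 1225/908 ≈ 1.349119
chi2 = 5411/227 ≈ 23.837004

23.8370


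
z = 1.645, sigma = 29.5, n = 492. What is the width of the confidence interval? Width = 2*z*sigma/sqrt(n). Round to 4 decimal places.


width = 2*z*sigma/sqrt(n)
2*z*sigma = 2 * 1.645 * 29.5 = 97.055
sqrt(492) ≈ 22.181073
width = 97.055 / 22.181073 ≈ 4.375577

4.3756


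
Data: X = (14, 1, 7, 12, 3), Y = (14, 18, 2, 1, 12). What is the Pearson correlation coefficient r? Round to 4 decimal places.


r = sum((xi-xbar)(yi-ybar)) / sqrt(sum((xi-xbar)^2) * sum((yi-ybar)^2))
n = 5, xbar = 37/5 = 7.4, ybar = 47/5 = 9.4
Sxy = sum((xi-xbar)(yi-ybar)) = -71.8
Sxx = sum((xi-xbar)^2) = 125.2
Syy = sum((yi-ybar)^2) = 227.2
sqrt(Sxx*Syy) ≈ 168.657760
r = Sxy / sqrt(Sxx*Syy) = -71.8 / 168.657760 ≈ -0.425714

-0.4257


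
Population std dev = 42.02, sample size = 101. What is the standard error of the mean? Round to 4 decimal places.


SE = sigma / sqrt(n)
sqrt(101) ≈ 10.049876
SE = 42.02 / 10.049876 ≈ 4.181146

4.1811


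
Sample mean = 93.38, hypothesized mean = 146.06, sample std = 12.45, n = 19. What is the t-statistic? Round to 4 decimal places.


t = (xbar - mu0) / (s/sqrt(n))
xbar - mu0 = 93.38 - 146.06 = -52.68
sqrt(19) ≈ 4.35889894
s/sqrt(n) = 12.45 / 4.35889894 ≈ 2.85622589
t = -52.68 / 2.85622589 ≈ -18.443919

-18.4439


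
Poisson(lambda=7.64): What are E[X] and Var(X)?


E[X] = Var(X) = lambda = 7.64

7.64, 7.64


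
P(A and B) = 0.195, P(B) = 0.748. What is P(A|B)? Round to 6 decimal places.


P(A|B) = P(A and B) / P(B) = 0.195 / 0.748 = 195/748 ≈ 0.26069519

0.260695


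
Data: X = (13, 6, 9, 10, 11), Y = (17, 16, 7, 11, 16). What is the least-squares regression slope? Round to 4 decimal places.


b = sum((xi-xbar)(yi-ybar)) / sum((xi-xbar)^2)
n = 5, xbar = 49/5 = 9.8, ybar = 67/5 = 13.4
Sxy = sum((xi-xbar)(yi-ybar)) = 9.4
Sxx = sum((xi-xbar)^2) = 26.8
b = Sxy / Sxx = 47/134 ≈ 0.350746

0.3507


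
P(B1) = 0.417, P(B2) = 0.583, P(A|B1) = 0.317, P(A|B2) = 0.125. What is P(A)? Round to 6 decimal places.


P(A) = P(A|B1)*P(B1) + P(A|B2)*P(B2)
P(A|B1)*P(B1) = 0.317 * 0.417 = 0.132189
P(A|B2)*P(B2) = 0.125 * 0.583 = 0.072875
P(A) = 0.132189 + 0.072875 = 0.205064

0.205064


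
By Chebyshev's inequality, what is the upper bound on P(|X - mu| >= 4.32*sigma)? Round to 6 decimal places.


P <= 1/k^2
k^2 = 4.32^2 = 18.6624
1/k^2 = 1 / 18.6624 ≈ 0.05358368

0.053584


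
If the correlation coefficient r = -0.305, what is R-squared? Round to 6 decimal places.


R^2 = r^2 = (-0.305)^2 = 0.093025

0.093025


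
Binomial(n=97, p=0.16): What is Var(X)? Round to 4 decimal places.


Var = n*p*(1-p) = 97 * 0.16 * 0.84 = 13.0368

13.0368


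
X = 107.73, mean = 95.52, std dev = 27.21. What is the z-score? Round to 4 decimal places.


z = (X - mu) / sigma
X - mu = 107.73 - 95.52 = 12.21
z = 12.21 / 27.21 = 407/907 ≈ 0.448732

0.4487


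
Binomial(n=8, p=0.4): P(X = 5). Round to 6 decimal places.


P = C(n,k) * p^k * (1-p)^(n-k)
C(8,5) = 56
p^k = 0.4^5 = 0.01024
(1-p)^(n-k) = 0.6^3 = 0.216
P = 56 * 0.01024 * 0.216 ≈ 0.123863

0.123863


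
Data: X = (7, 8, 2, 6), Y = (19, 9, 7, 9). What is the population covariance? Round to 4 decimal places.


Cov = (1/n)*sum((xi-xbar)(yi-ybar))
n = 4, xbar = 23/4 = 5.75, ybar = 44/4 = 11
sum((xi-xbar)(yi-ybar)) = 20
Cov = 20 / 4 = 5

5.0000


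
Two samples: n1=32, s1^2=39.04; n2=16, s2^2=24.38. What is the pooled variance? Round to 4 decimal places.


sp^2 = ((n1-1)*s1^2 + (n2-1)*s2^2)/(n1+n2-2)
(n1-1)*s1^2 = 31 * 39.04 = 1210.24
(n2-1)*s2^2 = 15 * 24.38 = 365.7
numerator = 1210.24 + 365.7 = 1575.94
n1+n2-2 = 46
sp^2 = 1575.94 / 46 = 78797/2300 ≈ 34.259565

34.2596


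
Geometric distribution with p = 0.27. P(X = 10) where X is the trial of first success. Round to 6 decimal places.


P = (1-p)^(k-1) * p
(1-p)^(k-1) = 0.73^9 ≈ 0.05887159
P = 0.05887159 * 0.27 ≈ 0.01589533

0.015895


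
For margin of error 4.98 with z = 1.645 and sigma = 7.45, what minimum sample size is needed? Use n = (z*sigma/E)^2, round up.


z*sigma/E = 1.645 * 7.45 / 4.98 ≈ 2.460894
(z*sigma/E)^2 ≈ 6.055997
round up: n = 7

7


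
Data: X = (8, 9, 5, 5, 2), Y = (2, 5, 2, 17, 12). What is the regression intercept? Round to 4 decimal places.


a = ybar - b*xbar, where b = sum((xi-xbar)(yi-ybar)) / sum((xi-xbar)^2)
n = 5, xbar = 29/5 = 5.8, ybar = 38/5 = 7.6
Sxy = sum((xi-xbar)(yi-ybar)) = -40.4
Sxx = sum((xi-xbar)^2) = 30.8
b = Sxy / Sxx = -101/77 ≈ -1.311688
a = 7.6 - (-1.311688) * 5.8 = 1171/77 ≈ 15.207792

15.2078


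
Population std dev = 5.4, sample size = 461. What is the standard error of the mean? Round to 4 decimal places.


SE = sigma / sqrt(n)
sqrt(461) ≈ 21.470911
SE = 5.4 / 21.470911 ≈ 0.251503

0.2515


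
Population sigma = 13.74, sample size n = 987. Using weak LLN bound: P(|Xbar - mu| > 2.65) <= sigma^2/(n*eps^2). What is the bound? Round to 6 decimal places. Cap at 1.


bound = min(1, sigma^2/(n*eps^2))
sigma^2 = 13.74^2 = 188.7876
n*eps^2 = 987 * 2.65^2 = 987 * 7.0225 = 6931.2075
sigma^2/(n*eps^2) = 188.7876 / 6931.2075 ≈ 0.02723733

0.027237


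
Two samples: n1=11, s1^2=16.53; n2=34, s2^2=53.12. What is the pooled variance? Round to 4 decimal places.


sp^2 = ((n1-1)*s1^2 + (n2-1)*s2^2)/(n1+n2-2)
(n1-1)*s1^2 = 10 * 16.53 = 165.3
(n2-1)*s2^2 = 33 * 53.12 = 1752.96
numerator = 165.3 + 1752.96 = 1918.26
n1+n2-2 = 43
sp^2 = 1918.26 / 43 = 95913/2150 ≈ 44.610698

44.6107


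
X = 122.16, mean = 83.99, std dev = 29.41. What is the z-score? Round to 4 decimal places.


z = (X - mu) / sigma
X - mu = 122.16 - 83.99 = 38.17
z = 38.17 / 29.41 = 3817/2941 ≈ 1.297858

1.2979


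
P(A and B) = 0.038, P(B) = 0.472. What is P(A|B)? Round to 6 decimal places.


P(A|B) = P(A and B) / P(B) = 0.038 / 0.472 = 19/236 ≈ 0.08050847

0.080508


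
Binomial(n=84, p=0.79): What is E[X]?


E[X] = n*p = 84 * 0.79 = 66.36

66.36


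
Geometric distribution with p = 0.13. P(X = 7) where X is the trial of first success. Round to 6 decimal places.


P = (1-p)^(k-1) * p
(1-p)^(k-1) = 0.87^6 ≈ 0.4336262
P = 0.4336262 * 0.13 ≈ 0.05637141

0.056371


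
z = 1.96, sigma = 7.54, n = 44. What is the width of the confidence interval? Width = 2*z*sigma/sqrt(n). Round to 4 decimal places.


width = 2*z*sigma/sqrt(n)
2*z*sigma = 2 * 1.96 * 7.54 = 29.5568
sqrt(44) ≈ 6.633250
width = 29.5568 / 6.633250 ≈ 4.455855

4.4559


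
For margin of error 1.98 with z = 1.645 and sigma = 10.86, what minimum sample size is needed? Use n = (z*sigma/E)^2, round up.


z*sigma/E = 1.645 * 10.86 / 1.98 = 59549/6600 ≈ 9.022576
(z*sigma/E)^2 ≈ 81.406873
round up: n = 82

82


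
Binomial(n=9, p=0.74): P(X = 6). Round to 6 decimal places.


P = C(n,k) * p^k * (1-p)^(n-k)
C(9,6) = 84
p^k = 0.74^6 ≈ 0.1642065
(1-p)^(n-k) = 0.26^3 = 0.017576
P = 84 * 0.1642065 * 0.017576 ≈ 0.242432

0.242432


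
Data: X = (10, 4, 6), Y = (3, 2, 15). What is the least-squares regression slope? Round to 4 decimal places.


b = sum((xi-xbar)(yi-ybar)) / sum((xi-xbar)^2)
n = 3, xbar = 20/3 ≈ 6.666667, ybar = 20/3 ≈ 6.666667
Sxy = sum((xi-xbar)(yi-ybar)) = -16/3 ≈ -5.333333
Sxx = sum((xi-xbar)^2) = 56/3 ≈ 18.666667
b = Sxy / Sxx = -2/7 ≈ -0.285714

-0.2857


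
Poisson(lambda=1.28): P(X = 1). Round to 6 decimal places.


P = e^(-lam) * lam^k / k!
e^(-1.28) ≈ 0.2780373
lam^k = 1.28^1 = 1.28
k! = 1! = 1
P = 0.2780373 * 1.28 / 1 ≈ 0.355888

0.355888


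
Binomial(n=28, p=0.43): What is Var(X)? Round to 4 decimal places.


Var = n*p*(1-p) = 28 * 0.43 * 0.57 = 6.8628

6.8628


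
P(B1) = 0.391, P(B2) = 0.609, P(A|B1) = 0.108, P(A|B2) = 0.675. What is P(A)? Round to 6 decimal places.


P(A) = P(A|B1)*P(B1) + P(A|B2)*P(B2)
P(A|B1)*P(B1) = 0.108 * 0.391 = 0.042228
P(A|B2)*P(B2) = 0.675 * 0.609 = 0.411075
P(A) = 0.042228 + 0.411075 = 0.453303

0.453303


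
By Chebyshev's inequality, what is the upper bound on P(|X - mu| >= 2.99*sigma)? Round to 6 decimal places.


P <= 1/k^2
k^2 = 2.99^2 = 8.9401
1/k^2 = 1 / 8.9401 ≈ 0.11185557

0.111856


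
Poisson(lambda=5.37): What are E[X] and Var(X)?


E[X] = Var(X) = lambda = 5.37

5.37, 5.37


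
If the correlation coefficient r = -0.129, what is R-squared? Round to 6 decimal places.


R^2 = r^2 = (-0.129)^2 = 0.016641

0.016641


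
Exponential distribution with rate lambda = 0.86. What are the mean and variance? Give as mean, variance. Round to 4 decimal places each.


mean = 1/lam, var = 1/lam^2
mean = 1 / 0.86 = 50/43 ≈ 1.162791
lam^2 = 0.86^2 = 0.7396
var = 1 / 0.7396 = 2500/1849 ≈ 1.352082

1.1628, 1.3521


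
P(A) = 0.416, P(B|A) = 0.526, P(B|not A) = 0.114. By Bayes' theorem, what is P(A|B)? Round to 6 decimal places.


P(A|B) = P(B|A)*P(A) / P(B), P(B) = P(B|A)*P(A) + P(B|not A)*P(not A)
P(B|A)*P(A) = 0.526 * 0.416 = 0.218816
P(B|not A)*P(not A) = 0.114 * 0.584 = 0.066576
P(B) = 0.218816 + 0.066576 = 0.285392
P(A|B) = 0.218816 / 0.285392 ≈ 0.76672086

0.766721


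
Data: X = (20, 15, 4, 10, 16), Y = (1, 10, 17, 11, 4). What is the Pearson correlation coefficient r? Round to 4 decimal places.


r = sum((xi-xbar)(yi-ybar)) / sqrt(sum((xi-xbar)^2) * sum((yi-ybar)^2))
n = 5, xbar = 65/5 = 13, ybar = 43/5 = 8.6
Sxy = sum((xi-xbar)(yi-ybar)) = -147
Sxx = sum((xi-xbar)^2) = 152
Syy = sum((yi-ybar)^2) = 157.2
sqrt(Sxx*Syy) ≈ 154.578136
r = Sxy / sqrt(Sxx*Syy) = -147 / 154.578136 ≈ -0.950975

-0.9510


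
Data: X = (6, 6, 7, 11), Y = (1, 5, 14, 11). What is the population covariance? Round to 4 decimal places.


Cov = (1/n)*sum((xi-xbar)(yi-ybar))
n = 4, xbar = 30/4 = 7.5, ybar = 31/4 = 7.75
sum((xi-xbar)(yi-ybar)) = 22.5
Cov = 22.5 / 4 = 5.625

5.6250


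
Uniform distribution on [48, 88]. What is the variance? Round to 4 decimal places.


Var = (b-a)^2 / 12
(b-a)^2 = (88 - 48)^2 = 1600
Var = 1600/12 ≈ 133.333333

133.3333


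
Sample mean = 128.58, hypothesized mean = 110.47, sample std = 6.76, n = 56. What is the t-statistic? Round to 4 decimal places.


t = (xbar - mu0) / (s/sqrt(n))
xbar - mu0 = 128.58 - 110.47 = 18.11
sqrt(56) ≈ 7.48331477
s/sqrt(n) = 6.76 / 7.48331477 ≈ 0.90334300
t = 18.11 / 0.90334300 ≈ 20.047756

20.0478


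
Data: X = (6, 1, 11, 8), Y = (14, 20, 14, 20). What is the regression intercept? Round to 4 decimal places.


a = ybar - b*xbar, where b = sum((xi-xbar)(yi-ybar)) / sum((xi-xbar)^2)
n = 4, xbar = 26/4 = 6.5, ybar = 68/4 = 17
Sxy = sum((xi-xbar)(yi-ybar)) = -24
Sxx = sum((xi-xbar)^2) = 53
b = Sxy / Sxx = -24/53 ≈ -0.452830
a = 17 - (-0.452830) * 6.5 = 1057/53 ≈ 19.943396

19.9434


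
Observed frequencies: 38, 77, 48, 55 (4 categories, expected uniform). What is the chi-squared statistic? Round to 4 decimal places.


chi2 = sum((O-E)^2/E), E = total/4
total = 218, E = 218/4 = 54.5
(38 - 54.5)^2 / 54.5 = 272.25 / 54.5 = 1089/218 ≈ 4.995413
(77 - 54.5)^2 / 54.5 = 506.25 / 54.5 = 2025/218 ≈ 9.288991
(48 - 54.5)^2 / 54.5 = 42.25 / 54.5 = 169/218 ≈ 0.775229
(55 - 54.5)^2 / 54.5 = 0.25 / 54.5 = 1/218 ≈ 0.004587
chi2 = 1642/109 ≈ 15.064220

15.0642


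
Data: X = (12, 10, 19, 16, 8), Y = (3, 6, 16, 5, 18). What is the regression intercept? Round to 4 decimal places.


a = ybar - b*xbar, where b = sum((xi-xbar)(yi-ybar)) / sum((xi-xbar)^2)
n = 5, xbar = 65/5 = 13, ybar = 48/5 = 9.6
Sxy = sum((xi-xbar)(yi-ybar)) = 0
Sxx = sum((xi-xbar)^2) = 80
b = Sxy / Sxx = 0
a = 9.6 - 0 * 13 = 9.6

9.6000


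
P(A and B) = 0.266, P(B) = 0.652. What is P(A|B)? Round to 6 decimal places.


P(A|B) = P(A and B) / P(B) = 0.266 / 0.652 = 133/326 ≈ 0.40797546

0.407975


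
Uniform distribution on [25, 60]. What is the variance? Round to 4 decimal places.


Var = (b-a)^2 / 12
(b-a)^2 = (60 - 25)^2 = 1225
Var = 1225/12 ≈ 102.083333

102.0833


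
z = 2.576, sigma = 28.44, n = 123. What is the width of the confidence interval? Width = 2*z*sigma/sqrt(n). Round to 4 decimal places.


width = 2*z*sigma/sqrt(n)
2*z*sigma = 2 * 2.576 * 28.44 = 146.52288
sqrt(123) ≈ 11.090537
width = 146.52288 / 11.090537 ≈ 13.211523

13.2115


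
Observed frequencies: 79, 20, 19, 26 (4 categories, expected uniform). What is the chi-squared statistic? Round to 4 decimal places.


chi2 = sum((O-E)^2/E), E = total/4
total = 144, E = 144/4 = 36
(79 - 36)^2 / 36 = 1849 / 36 = 1849/36 ≈ 51.361111
(20 - 36)^2 / 36 = 256 / 36 = 64/9 ≈ 7.111111
(19 - 36)^2 / 36 = 289 / 36 = 289/36 ≈ 8.027778
(26 - 36)^2 / 36 = 100 / 36 = 25/9 ≈ 2.777778
chi2 = 1247/18 ≈ 69.277778

69.2778


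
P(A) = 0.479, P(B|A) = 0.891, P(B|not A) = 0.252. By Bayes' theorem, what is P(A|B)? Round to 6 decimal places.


P(A|B) = P(B|A)*P(A) / P(B), P(B) = P(B|A)*P(A) + P(B|not A)*P(not A)
P(B|A)*P(A) = 0.891 * 0.479 = 0.426789
P(B|not A)*P(not A) = 0.252 * 0.521 = 0.131292
P(B) = 0.426789 + 0.131292 = 0.558081
P(A|B) = 0.426789 / 0.558081 ≈ 0.76474383

0.764744


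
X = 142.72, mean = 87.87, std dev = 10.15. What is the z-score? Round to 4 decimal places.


z = (X - mu) / sigma
X - mu = 142.72 - 87.87 = 54.85
z = 54.85 / 10.15 = 1097/203 ≈ 5.403941

5.4039


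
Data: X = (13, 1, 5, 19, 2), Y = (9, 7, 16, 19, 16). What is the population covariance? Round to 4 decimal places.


Cov = (1/n)*sum((xi-xbar)(yi-ybar))
n = 5, xbar = 40/5 = 8, ybar = 67/5 = 13.4
sum((xi-xbar)(yi-ybar)) = 61
Cov = 61 / 5 = 12.2

12.2000


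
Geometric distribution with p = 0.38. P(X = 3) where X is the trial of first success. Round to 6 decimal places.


P = (1-p)^(k-1) * p
(1-p)^(k-1) = 0.62^2 = 0.3844
P = 0.3844 * 0.38 = 0.146072

0.146072


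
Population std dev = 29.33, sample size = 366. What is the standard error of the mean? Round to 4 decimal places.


SE = sigma / sqrt(n)
sqrt(366) ≈ 19.131126
SE = 29.33 / 19.131126 ≈ 1.533104

1.5331


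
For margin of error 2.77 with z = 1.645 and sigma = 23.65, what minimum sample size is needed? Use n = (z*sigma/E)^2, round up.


z*sigma/E = 1.645 * 23.65 / 2.77 ≈ 14.044856
(z*sigma/E)^2 ≈ 197.257969
round up: n = 198

198


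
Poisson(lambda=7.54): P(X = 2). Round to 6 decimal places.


P = e^(-lam) * lam^k / k!
e^(-7.54) ≈ 0.0005313976
lam^k = 7.54^2 = 56.8516
k! = 2! = 2
P = 0.0005313976 * 56.8516 / 2 ≈ 0.015105

0.015105


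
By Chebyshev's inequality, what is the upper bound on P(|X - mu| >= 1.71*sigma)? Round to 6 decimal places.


P <= 1/k^2
k^2 = 1.71^2 = 2.9241
1/k^2 = 1 / 2.9241 ≈ 0.34198557

0.341986


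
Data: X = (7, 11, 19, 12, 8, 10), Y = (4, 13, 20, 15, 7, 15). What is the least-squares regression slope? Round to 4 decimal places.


b = sum((xi-xbar)(yi-ybar)) / sum((xi-xbar)^2)
n = 6, xbar = 67/6 ≈ 11.166667, ybar = 74/6 = 37/3 ≈ 12.333333
Sxy = sum((xi-xbar)(yi-ybar)) = 332/3 ≈ 110.666667
Sxx = sum((xi-xbar)^2) = 545/6 ≈ 90.833333
b = Sxy / Sxx = 664/545 ≈ 1.218349

1.2183


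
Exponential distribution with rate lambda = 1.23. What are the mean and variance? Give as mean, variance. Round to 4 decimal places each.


mean = 1/lam, var = 1/lam^2
mean = 1 / 1.23 = 100/123 ≈ 0.813008
lam^2 = 1.23^2 = 1.5129
var = 1 / 1.5129 ≈ 0.660982

0.8130, 0.6610


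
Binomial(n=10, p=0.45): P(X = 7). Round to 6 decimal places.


P = C(n,k) * p^k * (1-p)^(n-k)
C(10,7) = 120
p^k = 0.45^7 ≈ 0.003736695
(1-p)^(n-k) = 0.55^3 = 0.166375
P = 120 * 0.003736695 * 0.166375 ≈ 0.074603

0.074603


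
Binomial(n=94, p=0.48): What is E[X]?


E[X] = n*p = 94 * 0.48 = 45.12

45.12


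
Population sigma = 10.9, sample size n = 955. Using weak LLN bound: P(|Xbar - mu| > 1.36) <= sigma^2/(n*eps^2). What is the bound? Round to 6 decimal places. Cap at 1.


bound = min(1, sigma^2/(n*eps^2))
sigma^2 = 10.9^2 = 118.81
n*eps^2 = 955 * 1.36^2 = 955 * 1.8496 = 1766.368
sigma^2/(n*eps^2) = 118.81 / 1766.368 ≈ 0.06726231

0.067262


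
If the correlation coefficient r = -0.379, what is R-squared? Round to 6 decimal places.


R^2 = r^2 = (-0.379)^2 = 0.143641

0.143641


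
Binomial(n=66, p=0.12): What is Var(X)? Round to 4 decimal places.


Var = n*p*(1-p) = 66 * 0.12 * 0.88 = 6.9696

6.9696


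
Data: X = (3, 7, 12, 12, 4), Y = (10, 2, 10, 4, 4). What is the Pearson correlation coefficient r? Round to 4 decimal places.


r = sum((xi-xbar)(yi-ybar)) / sqrt(sum((xi-xbar)^2) * sum((yi-ybar)^2))
n = 5, xbar = 38/5 = 7.6, ybar = 30/5 = 6
Sxy = sum((xi-xbar)(yi-ybar)) = 0
Sxx = sum((xi-xbar)^2) = 73.2
Syy = sum((yi-ybar)^2) = 56
sqrt(Sxx*Syy) ≈ 64.024995
r = Sxy / sqrt(Sxx*Syy) = 0 / 64.024995 ≈ 0.000000

0.0000


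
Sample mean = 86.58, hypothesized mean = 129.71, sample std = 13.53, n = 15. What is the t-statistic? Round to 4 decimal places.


t = (xbar - mu0) / (s/sqrt(n))
xbar - mu0 = 86.58 - 129.71 = -43.13
sqrt(15) ≈ 3.87298335
s/sqrt(n) = 13.53 / 3.87298335 ≈ 3.49343098
t = -43.13 / 3.49343098 ≈ -12.346029

-12.3460


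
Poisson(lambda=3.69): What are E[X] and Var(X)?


E[X] = Var(X) = lambda = 3.69

3.69, 3.69


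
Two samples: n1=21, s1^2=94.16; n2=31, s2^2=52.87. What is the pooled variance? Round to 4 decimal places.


sp^2 = ((n1-1)*s1^2 + (n2-1)*s2^2)/(n1+n2-2)
(n1-1)*s1^2 = 20 * 94.16 = 1883.2
(n2-1)*s2^2 = 30 * 52.87 = 1586.1
numerator = 1883.2 + 1586.1 = 3469.3
n1+n2-2 = 50
sp^2 = 3469.3 / 50 = 69.386

69.3860


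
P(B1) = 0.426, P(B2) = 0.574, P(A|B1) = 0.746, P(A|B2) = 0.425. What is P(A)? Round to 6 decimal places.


P(A) = P(A|B1)*P(B1) + P(A|B2)*P(B2)
P(A|B1)*P(B1) = 0.746 * 0.426 = 0.317796
P(A|B2)*P(B2) = 0.425 * 0.574 = 0.24395
P(A) = 0.317796 + 0.24395 = 0.561746

0.561746


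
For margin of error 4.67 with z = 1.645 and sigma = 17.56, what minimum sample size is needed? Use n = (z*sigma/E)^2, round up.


z*sigma/E = 1.645 * 17.56 / 4.67 ≈ 6.185482
(z*sigma/E)^2 ≈ 38.260185
round up: n = 39

39


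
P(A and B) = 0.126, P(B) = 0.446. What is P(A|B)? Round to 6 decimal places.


P(A|B) = P(A and B) / P(B) = 0.126 / 0.446 = 63/223 ≈ 0.28251121

0.282511


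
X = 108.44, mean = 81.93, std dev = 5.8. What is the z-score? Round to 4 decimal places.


z = (X - mu) / sigma
X - mu = 108.44 - 81.93 = 26.51
z = 26.51 / 5.8 = 2651/580 ≈ 4.570690

4.5707


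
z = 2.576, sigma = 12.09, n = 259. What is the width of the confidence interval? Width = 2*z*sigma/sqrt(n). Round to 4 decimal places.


width = 2*z*sigma/sqrt(n)
2*z*sigma = 2 * 2.576 * 12.09 = 62.28768
sqrt(259) ≈ 16.093477
width = 62.28768 / 16.093477 ≈ 3.870368

3.8704


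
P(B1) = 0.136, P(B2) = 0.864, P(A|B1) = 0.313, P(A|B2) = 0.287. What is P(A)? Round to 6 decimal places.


P(A) = P(A|B1)*P(B1) + P(A|B2)*P(B2)
P(A|B1)*P(B1) = 0.313 * 0.136 = 0.042568
P(A|B2)*P(B2) = 0.287 * 0.864 = 0.247968
P(A) = 0.042568 + 0.247968 = 0.290536

0.290536
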